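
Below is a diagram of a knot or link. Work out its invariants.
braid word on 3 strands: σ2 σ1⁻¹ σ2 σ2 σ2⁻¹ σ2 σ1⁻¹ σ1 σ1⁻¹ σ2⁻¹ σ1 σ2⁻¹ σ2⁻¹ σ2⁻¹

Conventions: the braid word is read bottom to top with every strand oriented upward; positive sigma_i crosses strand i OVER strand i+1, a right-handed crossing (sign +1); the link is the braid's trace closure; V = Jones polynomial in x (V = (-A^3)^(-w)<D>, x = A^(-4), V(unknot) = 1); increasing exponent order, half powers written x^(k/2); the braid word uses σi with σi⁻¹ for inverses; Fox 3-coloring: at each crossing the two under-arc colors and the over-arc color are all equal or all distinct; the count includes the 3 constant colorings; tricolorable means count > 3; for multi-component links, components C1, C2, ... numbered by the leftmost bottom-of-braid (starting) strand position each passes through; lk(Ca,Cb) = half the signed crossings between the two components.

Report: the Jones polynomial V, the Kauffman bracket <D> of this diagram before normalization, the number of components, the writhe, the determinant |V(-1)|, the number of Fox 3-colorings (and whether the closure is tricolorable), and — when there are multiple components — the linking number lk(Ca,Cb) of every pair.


V = -x^-5 + x^-4 - x^-3 + 2x^-2 - x^-1 + 2 - x
<D> = -A^-10 + 2A^-6 - A^-2 + 2A^2 - A^6 + A^10 - A^14 (w = -2)
1 component over 14 crossings, w = -2
9 Fox colorings among 3^14, |V(-1)| = 9: tricolorable
why: w = -2 (over 14 crossings) is diagram-only; (-A^3)^(2) removes it from V


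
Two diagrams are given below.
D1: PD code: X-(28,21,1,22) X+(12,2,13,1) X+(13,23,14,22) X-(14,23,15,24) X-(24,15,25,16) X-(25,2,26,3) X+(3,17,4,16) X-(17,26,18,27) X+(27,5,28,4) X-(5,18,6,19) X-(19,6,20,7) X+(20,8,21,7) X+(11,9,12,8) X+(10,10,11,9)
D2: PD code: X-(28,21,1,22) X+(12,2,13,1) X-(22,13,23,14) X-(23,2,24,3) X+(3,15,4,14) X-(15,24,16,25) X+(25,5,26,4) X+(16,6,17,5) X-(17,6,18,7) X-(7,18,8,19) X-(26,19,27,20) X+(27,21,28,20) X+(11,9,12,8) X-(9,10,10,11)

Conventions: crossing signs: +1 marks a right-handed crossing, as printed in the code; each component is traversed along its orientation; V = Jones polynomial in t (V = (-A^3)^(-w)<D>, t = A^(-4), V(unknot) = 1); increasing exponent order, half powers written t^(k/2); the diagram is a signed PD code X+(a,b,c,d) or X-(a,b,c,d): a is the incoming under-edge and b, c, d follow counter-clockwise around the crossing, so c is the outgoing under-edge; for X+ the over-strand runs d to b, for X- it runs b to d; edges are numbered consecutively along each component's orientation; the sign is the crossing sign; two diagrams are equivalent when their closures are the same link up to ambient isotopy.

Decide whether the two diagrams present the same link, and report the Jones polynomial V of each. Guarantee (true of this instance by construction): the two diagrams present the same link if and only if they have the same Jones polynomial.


equivalent: yes
V(D1) = -t^-5 + t^-4 - t^-3 + 2t^-2 - t^-1 + 2 - t  (w 0, c 14, <D> = -A^-4 + 2 - A^4 + 2A^8 - A^12 + A^16 - A^20)
V(D2) = -t^-5 + t^-4 - t^-3 + 2t^-2 - t^-1 + 2 - t  [14 crossings, <D> = -A^-10 + 2A^-6 - A^-2 + 2A^2 - A^6 + A^10 - A^14, w = -2]
key observation: all 2 diagrams share one V(t), hence one class


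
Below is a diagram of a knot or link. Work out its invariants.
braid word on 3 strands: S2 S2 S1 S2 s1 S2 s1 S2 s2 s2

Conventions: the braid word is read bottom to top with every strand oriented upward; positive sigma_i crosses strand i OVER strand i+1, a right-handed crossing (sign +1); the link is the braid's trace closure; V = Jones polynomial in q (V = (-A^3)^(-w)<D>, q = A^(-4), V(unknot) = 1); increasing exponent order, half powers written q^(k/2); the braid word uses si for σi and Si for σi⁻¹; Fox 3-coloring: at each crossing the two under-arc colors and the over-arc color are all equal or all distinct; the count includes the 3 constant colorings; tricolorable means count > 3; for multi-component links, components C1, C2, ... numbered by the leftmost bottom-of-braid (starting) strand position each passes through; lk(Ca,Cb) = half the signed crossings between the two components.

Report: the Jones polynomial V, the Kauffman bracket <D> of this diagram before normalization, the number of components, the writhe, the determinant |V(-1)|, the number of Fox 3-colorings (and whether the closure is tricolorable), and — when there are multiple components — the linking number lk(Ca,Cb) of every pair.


V(q) = q^-3 + q^-2 + q^-1 + 1
bracket: A^-6 + A^-2 + A^2 + A^6, w = -2
3 components, writhe -2, over 10 crossings
lk(C1,C2) = -1
linking number lk(C1,C3) = 0
lk(C2,C3): 0
det 0, colorings 9 of 3^10 — tricolorable
observation: |V(-1)| = 0: so tricolorable, since 3 divides 0


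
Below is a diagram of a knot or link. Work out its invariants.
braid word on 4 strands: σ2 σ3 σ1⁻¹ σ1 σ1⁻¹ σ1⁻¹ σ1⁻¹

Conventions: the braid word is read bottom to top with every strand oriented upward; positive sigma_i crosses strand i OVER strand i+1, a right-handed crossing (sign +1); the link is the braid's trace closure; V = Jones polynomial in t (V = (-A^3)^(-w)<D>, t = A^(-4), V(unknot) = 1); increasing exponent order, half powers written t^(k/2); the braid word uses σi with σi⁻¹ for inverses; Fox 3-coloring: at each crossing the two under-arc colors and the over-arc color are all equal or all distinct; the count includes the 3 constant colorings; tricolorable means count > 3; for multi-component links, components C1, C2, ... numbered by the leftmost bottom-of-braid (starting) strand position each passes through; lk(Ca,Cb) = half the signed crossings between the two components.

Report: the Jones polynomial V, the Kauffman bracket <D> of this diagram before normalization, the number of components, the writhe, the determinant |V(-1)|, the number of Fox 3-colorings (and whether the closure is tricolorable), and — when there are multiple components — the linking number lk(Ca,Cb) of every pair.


V(t) = -t^-4 + t^-3 + t^-1
bracket: -A - A^9 + A^13, w = -1
1 component, writhe -1, over 7 crossings
det 3, colorings 9 of 3^7 — tricolorable
observation: w = -1 (over 7 crossings) is diagram-only; (-A^3)^(1) removes it from V


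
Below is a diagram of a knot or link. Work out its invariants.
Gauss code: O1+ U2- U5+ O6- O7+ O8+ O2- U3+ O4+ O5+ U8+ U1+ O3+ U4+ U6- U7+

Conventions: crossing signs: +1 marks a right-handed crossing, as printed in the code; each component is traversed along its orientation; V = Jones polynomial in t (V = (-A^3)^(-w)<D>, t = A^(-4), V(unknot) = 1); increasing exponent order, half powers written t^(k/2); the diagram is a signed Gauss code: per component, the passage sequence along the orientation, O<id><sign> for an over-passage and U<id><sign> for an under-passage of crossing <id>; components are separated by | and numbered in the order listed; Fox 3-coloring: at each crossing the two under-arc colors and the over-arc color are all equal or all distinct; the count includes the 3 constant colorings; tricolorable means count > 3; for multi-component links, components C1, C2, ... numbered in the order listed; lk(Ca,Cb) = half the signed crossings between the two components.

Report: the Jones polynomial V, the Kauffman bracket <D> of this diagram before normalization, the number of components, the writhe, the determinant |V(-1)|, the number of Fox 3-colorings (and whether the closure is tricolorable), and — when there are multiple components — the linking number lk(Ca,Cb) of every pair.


Jones polynomial: V(t) = t - t^2 + 2t^3 - t^4 + t^5 - t^6
<D> = -A^-12 + A^-8 - A^-4 + 2 - A^4 + A^8; writhe +4
components 1, writhe +4 (8 crossings)
3-colorings: 3 of 3^8, det 7 — not tricolorable
note: w = +4 shifts under R1 moves; the (-A^3)^(-4) factor cancels that in V


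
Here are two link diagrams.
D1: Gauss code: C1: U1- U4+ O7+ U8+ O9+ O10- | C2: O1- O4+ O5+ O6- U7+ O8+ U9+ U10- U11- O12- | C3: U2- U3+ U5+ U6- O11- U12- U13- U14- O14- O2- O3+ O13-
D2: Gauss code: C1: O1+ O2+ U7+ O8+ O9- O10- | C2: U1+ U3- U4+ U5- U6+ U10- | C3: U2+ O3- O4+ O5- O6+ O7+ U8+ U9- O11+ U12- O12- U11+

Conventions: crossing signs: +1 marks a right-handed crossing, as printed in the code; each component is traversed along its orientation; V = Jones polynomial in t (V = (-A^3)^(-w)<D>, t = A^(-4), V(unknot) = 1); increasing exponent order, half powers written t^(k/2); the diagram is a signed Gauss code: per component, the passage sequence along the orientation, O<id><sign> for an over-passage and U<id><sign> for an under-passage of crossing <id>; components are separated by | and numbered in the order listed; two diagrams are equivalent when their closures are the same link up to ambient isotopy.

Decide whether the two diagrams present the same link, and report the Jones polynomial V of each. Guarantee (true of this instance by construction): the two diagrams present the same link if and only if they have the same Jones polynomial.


same link: no
V(D1) = t^-2 + 2 + t^2  [14 crossings, <D> = A^-14 + 2A^-6 + A^2, w = -2]
D2 (bracket A^-6 + A^-2 + A^2 + A^6; 12 crossings at w = +2): V = 1 + t + t^2 + t^3
note: comparing 2 Jones polynomials yields 2 groups


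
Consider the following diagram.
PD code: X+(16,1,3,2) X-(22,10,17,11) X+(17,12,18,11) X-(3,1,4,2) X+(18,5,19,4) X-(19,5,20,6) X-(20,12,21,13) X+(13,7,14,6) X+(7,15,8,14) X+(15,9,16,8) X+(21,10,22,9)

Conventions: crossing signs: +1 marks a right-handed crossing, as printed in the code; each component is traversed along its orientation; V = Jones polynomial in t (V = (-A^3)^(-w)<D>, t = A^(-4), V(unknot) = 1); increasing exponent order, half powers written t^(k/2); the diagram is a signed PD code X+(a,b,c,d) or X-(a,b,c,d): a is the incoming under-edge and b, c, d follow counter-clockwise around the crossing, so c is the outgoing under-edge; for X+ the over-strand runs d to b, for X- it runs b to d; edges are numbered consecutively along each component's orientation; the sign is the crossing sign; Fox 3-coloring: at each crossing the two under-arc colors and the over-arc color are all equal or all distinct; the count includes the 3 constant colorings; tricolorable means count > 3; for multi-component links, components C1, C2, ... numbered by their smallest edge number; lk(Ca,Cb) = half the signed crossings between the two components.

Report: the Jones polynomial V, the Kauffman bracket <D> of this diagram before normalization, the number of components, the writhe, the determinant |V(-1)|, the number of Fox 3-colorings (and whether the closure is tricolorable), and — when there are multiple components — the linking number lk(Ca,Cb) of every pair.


V(t) = 1 + 2t + 2t^2 + t^3 - t^4 - t^5
bracket: A^-11 + A^-7 - A^-3 - 2A - 2A^5 - A^9, w = +3
3 components, writhe +3, over 11 crossings
lk(C1,C2) = 0
linking number lk(C1,C3) = 0
lk(C2,C3): 0
det 0, colorings 81 of 3^12 — tricolorable
observation: summing lk over 3 pairs gives 0


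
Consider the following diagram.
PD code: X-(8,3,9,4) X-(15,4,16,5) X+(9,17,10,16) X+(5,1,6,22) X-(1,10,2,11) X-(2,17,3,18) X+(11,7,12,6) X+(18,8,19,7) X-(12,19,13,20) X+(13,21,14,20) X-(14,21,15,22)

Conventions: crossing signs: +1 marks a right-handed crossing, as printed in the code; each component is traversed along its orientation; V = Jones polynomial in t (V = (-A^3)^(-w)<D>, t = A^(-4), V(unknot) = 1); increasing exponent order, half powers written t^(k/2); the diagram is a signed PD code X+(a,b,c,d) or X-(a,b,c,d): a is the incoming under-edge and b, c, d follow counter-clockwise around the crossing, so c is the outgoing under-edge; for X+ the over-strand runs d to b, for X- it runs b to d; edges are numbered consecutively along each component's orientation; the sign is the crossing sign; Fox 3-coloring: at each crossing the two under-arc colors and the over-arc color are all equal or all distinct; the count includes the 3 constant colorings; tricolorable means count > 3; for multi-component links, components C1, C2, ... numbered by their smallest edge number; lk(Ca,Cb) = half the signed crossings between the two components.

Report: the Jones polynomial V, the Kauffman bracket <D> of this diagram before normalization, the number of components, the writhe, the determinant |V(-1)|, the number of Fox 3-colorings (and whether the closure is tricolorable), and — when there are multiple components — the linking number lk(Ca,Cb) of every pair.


Jones polynomial: V(t) = t^-4 - t^-3 + t^-2 - 2t^-1 + 2 - t + t^2
<D> = -A^-11 + A^-7 - 2A^-3 + 2A - A^5 + A^9 - A^13; writhe -1
components 1, writhe -1 (11 crossings)
3-colorings: 9 of 3^11, det 9 — tricolorable
note: w = -1 shifts under R1 moves; the (-A^3)^(1) factor cancels that in V


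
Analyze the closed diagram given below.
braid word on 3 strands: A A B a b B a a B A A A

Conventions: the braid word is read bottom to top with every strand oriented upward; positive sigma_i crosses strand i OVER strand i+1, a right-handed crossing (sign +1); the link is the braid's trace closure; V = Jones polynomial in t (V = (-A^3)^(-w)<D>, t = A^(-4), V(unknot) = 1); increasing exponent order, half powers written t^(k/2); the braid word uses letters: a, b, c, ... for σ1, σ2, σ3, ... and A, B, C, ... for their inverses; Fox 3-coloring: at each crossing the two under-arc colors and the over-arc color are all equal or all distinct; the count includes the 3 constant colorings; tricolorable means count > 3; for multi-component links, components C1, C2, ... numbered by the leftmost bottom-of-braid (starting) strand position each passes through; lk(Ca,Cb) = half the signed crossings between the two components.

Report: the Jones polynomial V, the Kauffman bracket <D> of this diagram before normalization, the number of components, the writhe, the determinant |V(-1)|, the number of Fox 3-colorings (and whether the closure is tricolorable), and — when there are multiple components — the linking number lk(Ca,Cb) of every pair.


Jones polynomial: V(t) = -t^-8 + t^-7 - 2t^-6 + 3t^-5 - 3t^-4 + 4t^-3 - 2t^-2 + 2t^-1 - 1
<D> = -A^-12 + 2A^-8 - 2A^-4 + 4 - 3A^4 + 3A^8 - 2A^12 + A^16 - A^20; writhe -4
components 1, writhe -4 (12 crossings)
3-colorings: 3 of 3^12, det 19 — not tricolorable
note: det 19 = |V(-1)|; not divisible by 3, so not tricolorable


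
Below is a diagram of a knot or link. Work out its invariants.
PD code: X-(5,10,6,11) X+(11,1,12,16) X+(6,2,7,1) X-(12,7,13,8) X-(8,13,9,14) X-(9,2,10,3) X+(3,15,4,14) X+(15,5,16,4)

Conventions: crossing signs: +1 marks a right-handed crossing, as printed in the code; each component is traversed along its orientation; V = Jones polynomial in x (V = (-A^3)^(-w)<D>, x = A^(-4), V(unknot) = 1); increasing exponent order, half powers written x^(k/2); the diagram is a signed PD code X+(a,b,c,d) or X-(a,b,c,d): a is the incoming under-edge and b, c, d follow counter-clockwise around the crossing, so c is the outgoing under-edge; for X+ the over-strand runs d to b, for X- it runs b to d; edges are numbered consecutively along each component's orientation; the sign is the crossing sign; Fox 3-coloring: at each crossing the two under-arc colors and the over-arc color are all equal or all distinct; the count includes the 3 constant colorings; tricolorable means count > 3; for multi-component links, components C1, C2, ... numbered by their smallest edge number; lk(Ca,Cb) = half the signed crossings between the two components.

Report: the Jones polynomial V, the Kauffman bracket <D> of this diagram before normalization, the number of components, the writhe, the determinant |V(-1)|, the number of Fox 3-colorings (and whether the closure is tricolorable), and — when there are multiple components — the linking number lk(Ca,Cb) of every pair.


Jones polynomial: V(x) = -x^-3 + x^-2 - x^-1 + 3 - x + x^2 - x^3
<D> = -A^-12 + A^-8 - A^-4 + 3 - A^4 + A^8 - A^12; writhe 0
components 1, writhe 0 (8 crossings)
3-colorings: 27 of 3^8, det 9 — tricolorable
note: det 9 = |V(-1)|; divisible by 3, so tricolorable


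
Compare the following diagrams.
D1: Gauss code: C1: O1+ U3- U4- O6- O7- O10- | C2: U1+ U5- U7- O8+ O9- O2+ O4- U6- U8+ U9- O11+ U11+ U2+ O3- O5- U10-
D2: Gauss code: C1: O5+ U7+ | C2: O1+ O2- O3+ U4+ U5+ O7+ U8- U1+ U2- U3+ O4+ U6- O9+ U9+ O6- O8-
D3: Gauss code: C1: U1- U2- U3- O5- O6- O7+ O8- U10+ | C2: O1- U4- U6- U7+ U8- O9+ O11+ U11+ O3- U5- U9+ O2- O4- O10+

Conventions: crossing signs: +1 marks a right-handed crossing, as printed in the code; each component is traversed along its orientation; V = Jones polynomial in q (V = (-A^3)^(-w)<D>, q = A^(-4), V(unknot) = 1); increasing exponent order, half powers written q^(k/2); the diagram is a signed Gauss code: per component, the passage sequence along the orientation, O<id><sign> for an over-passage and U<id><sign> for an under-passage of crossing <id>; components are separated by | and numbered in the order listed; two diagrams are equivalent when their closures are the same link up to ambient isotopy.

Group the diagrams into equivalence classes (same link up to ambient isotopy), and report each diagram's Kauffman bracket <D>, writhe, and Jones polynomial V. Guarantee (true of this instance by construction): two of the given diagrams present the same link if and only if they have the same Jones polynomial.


equivalence classes: {D1, D3} | {D2}
D1 (bracket A^-7 - A^-3 + A + A^9; 11 crossings at w = -3): V = -q^(-9/2) - q^(-5/2) + q^(-3/2) - q^(-1/2)
V(D2) = -q^(1/2) - q^(5/2)  (w +3, c 9, <D> = A^-1 + A^7)
V(D3) = -q^(-9/2) - q^(-5/2) + q^(-3/2) - q^(-1/2)  [11 crossings, <D> = A^-7 - A^-3 + A + A^9, w = -3]
key observation: V(q) takes 2 values over 3 diagrams, fixing the grouping


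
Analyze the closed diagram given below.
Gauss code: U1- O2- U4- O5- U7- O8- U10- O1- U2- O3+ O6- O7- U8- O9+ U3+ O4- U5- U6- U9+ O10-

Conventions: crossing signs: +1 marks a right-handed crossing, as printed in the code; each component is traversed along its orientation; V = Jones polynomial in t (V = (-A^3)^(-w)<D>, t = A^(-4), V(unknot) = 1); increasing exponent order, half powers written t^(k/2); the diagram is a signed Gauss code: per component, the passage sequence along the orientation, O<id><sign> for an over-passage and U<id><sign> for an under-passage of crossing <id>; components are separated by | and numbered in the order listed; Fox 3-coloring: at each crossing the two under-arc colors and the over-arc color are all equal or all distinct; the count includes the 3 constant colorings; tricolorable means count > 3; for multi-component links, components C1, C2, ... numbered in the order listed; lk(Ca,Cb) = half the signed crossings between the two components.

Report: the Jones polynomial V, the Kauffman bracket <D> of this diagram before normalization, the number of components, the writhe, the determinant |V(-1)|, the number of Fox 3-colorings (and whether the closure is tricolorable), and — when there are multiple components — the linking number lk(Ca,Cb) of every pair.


V = -t^-9 + t^-8 - 2t^-7 + 3t^-6 - 2t^-5 + 2t^-4 - t^-3 + t^-2
<D> = A^-10 - A^-6 + 2A^-2 - 2A^2 + 3A^6 - 2A^10 + A^14 - A^18 (w = -6)
1 component over 10 crossings, w = -6
3 Fox colorings among 3^10, |V(-1)| = 13: not tricolorable
why: w = -6 (over 10 crossings) is diagram-only; (-A^3)^(6) removes it from V


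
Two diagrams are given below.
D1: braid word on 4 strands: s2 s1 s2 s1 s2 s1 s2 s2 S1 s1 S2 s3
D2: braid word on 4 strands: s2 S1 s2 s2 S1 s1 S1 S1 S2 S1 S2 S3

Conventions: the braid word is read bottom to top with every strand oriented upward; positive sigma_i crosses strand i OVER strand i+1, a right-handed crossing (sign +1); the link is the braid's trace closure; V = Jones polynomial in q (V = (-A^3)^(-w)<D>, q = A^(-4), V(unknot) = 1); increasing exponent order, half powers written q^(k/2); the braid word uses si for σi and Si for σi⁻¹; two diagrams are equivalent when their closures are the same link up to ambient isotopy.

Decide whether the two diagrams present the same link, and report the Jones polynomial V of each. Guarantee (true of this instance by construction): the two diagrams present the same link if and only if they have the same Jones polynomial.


equivalent: no
D1 (bracket A^-6 - A^-2 - A^6 - A^14; 12 crossings at w = +8): V = -q^(5/2) - q^(9/2) - q^(13/2) + q^(15/2)
V(D2) = -q^(-9/2) - q^(-5/2) + q^(-3/2) - q^(-1/2)  (w -4, c 12, <D> = -A^-10 + A^-6 - A^-2 - A^6)
key observation: 2 values of V(q) split the 2 diagrams


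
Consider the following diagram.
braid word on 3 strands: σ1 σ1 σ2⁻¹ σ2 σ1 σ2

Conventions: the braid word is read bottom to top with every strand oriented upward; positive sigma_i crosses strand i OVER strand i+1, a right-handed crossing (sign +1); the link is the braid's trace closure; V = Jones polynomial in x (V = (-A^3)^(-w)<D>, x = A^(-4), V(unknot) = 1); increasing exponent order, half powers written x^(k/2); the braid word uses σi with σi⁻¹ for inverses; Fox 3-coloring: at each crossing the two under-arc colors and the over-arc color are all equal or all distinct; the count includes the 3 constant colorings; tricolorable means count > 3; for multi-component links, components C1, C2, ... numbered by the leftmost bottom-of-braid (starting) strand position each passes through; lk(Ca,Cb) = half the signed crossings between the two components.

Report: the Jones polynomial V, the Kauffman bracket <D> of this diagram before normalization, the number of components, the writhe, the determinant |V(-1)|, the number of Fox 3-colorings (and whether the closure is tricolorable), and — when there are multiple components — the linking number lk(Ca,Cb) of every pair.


Jones polynomial: V(x) = x + x^3 - x^4
<D> = -A^-4 + 1 + A^8; writhe +4
components 1, writhe +4 (6 crossings)
3-colorings: 9 of 3^6, det 3 — tricolorable
note: w = +4 (over 6 crossings) is diagram-only; (-A^3)^(-4) removes it from V


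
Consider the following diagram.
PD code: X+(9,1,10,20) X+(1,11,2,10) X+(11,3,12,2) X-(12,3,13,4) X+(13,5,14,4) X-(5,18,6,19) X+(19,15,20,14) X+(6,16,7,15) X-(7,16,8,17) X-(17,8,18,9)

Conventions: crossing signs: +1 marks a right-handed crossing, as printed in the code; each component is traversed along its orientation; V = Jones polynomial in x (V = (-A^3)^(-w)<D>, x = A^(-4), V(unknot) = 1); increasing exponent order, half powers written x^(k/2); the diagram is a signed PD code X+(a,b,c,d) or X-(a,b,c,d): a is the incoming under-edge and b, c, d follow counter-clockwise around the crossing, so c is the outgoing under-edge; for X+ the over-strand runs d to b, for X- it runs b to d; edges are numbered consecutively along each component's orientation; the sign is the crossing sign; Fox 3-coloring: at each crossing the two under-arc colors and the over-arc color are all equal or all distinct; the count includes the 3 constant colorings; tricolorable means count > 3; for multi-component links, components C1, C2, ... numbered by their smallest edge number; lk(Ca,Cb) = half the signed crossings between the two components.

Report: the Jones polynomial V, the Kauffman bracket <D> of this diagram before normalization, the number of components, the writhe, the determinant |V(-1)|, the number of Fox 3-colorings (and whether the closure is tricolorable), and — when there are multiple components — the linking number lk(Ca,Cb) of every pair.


V = x^-1 - 1 + 2x - 2x^2 + 2x^3 - 2x^4 + x^5
<D> = A^-14 - 2A^-10 + 2A^-6 - 2A^-2 + 2A^2 - A^6 + A^10 (w = +2)
1 component over 10 crossings, w = +2
3 Fox colorings among 3^10, |V(-1)| = 11: not tricolorable
why: the span of V is 6, forcing >= 6 crossings in any diagram


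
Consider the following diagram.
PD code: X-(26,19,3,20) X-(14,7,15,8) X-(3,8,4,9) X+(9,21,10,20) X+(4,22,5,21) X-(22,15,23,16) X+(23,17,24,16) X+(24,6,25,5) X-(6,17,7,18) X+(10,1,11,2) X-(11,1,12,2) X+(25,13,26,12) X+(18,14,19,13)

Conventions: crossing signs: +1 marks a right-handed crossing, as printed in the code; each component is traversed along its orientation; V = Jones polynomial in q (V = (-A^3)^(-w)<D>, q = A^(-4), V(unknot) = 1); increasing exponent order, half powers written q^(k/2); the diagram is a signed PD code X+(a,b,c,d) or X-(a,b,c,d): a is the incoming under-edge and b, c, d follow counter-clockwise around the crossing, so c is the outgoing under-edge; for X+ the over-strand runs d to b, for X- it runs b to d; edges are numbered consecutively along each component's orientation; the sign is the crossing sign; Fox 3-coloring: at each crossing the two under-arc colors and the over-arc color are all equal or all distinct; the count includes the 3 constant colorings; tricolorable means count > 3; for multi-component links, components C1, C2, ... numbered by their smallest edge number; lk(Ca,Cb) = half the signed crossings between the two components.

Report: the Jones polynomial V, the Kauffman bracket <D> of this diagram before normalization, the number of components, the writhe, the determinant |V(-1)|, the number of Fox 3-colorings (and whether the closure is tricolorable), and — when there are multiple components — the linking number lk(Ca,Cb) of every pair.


V(q) = -q^(-5/2) - q^(5/2)
bracket: A^-7 + A^13, w = +1
2 components, writhe +1, over 13 crossings
lk(C1,C2) = 0
det 0, colorings 9 of 3^14 — tricolorable
observation: the span of V is 5, within the link bound 13 + 2 - 1


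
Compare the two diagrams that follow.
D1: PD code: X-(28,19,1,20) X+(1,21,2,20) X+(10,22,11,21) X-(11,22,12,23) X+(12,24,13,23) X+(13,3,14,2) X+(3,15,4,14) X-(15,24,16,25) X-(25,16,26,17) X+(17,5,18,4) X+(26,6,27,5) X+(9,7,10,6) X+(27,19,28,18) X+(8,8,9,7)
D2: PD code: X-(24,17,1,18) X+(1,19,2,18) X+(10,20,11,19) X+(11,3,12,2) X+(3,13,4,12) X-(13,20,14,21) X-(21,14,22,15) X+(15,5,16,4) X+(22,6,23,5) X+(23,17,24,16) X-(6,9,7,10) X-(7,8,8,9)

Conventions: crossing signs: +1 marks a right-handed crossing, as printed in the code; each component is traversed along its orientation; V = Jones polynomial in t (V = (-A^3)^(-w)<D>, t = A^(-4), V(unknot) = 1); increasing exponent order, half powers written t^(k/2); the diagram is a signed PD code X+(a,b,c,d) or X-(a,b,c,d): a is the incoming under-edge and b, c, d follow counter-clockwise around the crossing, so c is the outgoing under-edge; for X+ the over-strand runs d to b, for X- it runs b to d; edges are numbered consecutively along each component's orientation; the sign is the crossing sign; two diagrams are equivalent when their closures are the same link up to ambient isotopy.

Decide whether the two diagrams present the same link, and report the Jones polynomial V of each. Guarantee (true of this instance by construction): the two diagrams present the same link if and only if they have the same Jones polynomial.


equivalent: yes
D1 (bracket -A^-6 + A^-2 - A^2 + 2A^6 - A^10 + A^14; 14 crossings at w = +6): V = t - t^2 + 2t^3 - t^4 + t^5 - t^6
D2 (bracket -A^-18 + A^-14 - A^-10 + 2A^-6 - A^-2 + A^2; 12 crossings at w = +2): V = t - t^2 + 2t^3 - t^4 + t^5 - t^6
key observation: all 2 diagrams share one V(t), hence one class


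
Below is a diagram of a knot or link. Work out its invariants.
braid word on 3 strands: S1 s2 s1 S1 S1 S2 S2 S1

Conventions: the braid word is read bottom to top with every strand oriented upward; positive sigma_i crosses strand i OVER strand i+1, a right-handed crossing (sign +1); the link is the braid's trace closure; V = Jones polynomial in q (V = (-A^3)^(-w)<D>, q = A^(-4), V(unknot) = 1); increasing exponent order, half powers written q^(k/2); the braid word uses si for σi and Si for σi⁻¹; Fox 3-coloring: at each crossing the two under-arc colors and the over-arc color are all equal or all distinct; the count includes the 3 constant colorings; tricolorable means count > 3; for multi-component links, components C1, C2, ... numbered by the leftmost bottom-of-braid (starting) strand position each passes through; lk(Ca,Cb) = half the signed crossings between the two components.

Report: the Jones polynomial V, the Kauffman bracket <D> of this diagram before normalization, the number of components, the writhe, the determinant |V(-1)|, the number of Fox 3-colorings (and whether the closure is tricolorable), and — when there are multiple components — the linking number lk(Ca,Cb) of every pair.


V(q) = -q^-6 + q^-5 - q^-4 + 2q^-3 - q^-2 + q^-1
bracket: A^-8 - A^-4 + 2 - A^4 + A^8 - A^12, w = -4
1 component, writhe -4, over 8 crossings
det 7, colorings 3 of 3^8 — not tricolorable
observation: w = -4 shifts under R1 moves; the (-A^3)^(4) factor cancels that in V


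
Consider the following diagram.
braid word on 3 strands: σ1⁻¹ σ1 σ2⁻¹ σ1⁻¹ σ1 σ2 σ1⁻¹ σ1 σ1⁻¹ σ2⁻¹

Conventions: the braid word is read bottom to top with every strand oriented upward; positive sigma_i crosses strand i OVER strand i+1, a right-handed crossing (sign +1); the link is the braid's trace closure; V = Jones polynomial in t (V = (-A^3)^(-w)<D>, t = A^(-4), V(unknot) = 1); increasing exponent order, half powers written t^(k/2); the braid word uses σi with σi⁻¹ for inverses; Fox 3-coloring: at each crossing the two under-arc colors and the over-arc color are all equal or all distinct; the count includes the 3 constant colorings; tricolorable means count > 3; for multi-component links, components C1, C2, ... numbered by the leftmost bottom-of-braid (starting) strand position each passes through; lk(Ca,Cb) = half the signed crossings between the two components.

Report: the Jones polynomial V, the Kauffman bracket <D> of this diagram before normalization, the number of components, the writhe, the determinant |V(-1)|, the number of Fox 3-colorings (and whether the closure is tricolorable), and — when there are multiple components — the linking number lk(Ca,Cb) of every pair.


V = 1
<D> = A^-6 (w = -2)
1 component over 10 crossings, w = -2
3 Fox colorings among 3^10, |V(-1)| = 1: not tricolorable
why: w = -2 (over 10 crossings) is diagram-only; (-A^3)^(2) removes it from V


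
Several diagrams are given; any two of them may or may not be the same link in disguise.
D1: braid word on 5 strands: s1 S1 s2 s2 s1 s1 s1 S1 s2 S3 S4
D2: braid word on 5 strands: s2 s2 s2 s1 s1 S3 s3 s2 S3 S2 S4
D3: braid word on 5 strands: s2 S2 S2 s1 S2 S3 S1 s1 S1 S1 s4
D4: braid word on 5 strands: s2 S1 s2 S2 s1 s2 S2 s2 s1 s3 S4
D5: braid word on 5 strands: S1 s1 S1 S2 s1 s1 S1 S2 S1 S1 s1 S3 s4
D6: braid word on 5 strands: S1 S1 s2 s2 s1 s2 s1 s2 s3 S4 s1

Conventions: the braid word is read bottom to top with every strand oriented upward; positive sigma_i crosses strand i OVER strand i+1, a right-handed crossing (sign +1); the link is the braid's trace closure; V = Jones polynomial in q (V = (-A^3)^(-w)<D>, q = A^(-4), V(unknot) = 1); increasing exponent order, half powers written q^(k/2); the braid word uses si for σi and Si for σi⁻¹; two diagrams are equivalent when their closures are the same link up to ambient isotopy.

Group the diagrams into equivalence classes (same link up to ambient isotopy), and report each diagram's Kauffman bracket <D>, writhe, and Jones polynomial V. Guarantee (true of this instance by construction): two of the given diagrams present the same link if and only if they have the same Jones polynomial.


equivalence classes: {D1, D2, D6} | {D3, D5} | {D4}
D1 (bracket -A^-17 + A^-13 - A^-9 + 2A^-5 + A^3; 11 crossings at w = +3): V = -q^(3/2) - 2q^(7/2) + q^(9/2) - q^(11/2) + q^(13/2)
D2 (bracket -A^-17 + A^-13 - A^-9 + 2A^-5 + A^3; 11 crossings at w = +3): V = -q^(3/2) - 2q^(7/2) + q^(9/2) - q^(11/2) + q^(13/2)
V(D3) = -q^(-9/2) - q^(-5/2) + q^(-3/2) - q^(-1/2)  (w -3, c 11, <D> = A^-7 - A^-3 + A + A^9)
V(D4) = -q^(1/2) - q^(5/2)  (w +3, c 11, <D> = A^-1 + A^7)
D5 (bracket A^-7 - A^-3 + A + A^9; 13 crossings at w = -3): V = -q^(-9/2) - q^(-5/2) + q^(-3/2) - q^(-1/2)
D6 (bracket -A^-11 + A^-7 - A^-3 + 2A + A^9; 11 crossings at w = +5): V = -q^(3/2) - 2q^(7/2) + q^(9/2) - q^(11/2) + q^(13/2)
key observation: comparing 6 Jones polynomials yields 3 groups


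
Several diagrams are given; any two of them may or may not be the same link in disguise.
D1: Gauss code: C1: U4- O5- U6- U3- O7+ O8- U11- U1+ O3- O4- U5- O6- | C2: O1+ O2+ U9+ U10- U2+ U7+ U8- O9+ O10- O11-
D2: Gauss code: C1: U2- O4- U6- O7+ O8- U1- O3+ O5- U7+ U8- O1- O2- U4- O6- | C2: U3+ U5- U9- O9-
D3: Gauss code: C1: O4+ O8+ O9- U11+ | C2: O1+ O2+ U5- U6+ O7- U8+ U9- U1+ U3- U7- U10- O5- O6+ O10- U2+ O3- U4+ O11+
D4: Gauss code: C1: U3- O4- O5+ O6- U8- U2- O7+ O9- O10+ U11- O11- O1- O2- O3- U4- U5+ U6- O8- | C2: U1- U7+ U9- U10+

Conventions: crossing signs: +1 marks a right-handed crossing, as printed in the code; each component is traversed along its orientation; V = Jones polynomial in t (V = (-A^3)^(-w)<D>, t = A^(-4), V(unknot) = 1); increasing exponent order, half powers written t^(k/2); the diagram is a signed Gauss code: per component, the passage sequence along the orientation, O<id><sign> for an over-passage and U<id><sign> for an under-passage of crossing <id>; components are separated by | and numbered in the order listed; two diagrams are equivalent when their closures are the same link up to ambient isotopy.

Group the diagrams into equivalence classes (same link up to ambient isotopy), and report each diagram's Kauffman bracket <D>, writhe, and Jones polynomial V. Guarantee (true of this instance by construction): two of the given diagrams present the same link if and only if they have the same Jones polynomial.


grouping into links: {D1, D2, D4} | {D3}
V(D1) = t^(-9/2) - t^(-5/2) - t^(-3/2) - t^(-1/2)  (w -3, c 11, <D> = A^-7 + A^-3 + A - A^9)
D2 (bracket A^-13 + A^-9 + A^-5 - A^3; 9 crossings at w = -5): V = t^(-9/2) - t^(-5/2) - t^(-3/2) - t^(-1/2)
D3 (bracket A^-7 + A; 11 crossings at w = +1): V = -t^(1/2) - t^(5/2)
D4 (bracket A^-13 + A^-9 + A^-5 - A^3; 11 crossings at w = -5): V = t^(-9/2) - t^(-5/2) - t^(-3/2) - t^(-1/2)
key observation: V(t) takes 2 values over 4 diagrams, fixing the grouping


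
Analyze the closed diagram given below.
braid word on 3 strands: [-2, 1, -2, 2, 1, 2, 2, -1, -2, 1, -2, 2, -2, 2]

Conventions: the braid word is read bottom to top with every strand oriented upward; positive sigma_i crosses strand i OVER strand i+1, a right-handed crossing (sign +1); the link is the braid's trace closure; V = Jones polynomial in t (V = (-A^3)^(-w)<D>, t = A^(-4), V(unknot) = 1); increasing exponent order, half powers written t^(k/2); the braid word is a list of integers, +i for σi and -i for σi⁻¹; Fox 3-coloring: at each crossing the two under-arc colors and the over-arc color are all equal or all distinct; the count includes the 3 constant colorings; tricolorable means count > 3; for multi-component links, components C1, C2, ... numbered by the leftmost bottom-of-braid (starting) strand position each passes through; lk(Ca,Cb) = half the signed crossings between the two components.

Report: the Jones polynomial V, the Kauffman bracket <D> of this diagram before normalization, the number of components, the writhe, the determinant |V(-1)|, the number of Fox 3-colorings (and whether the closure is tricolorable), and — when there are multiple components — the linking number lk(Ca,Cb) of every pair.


V(t) = t^-1 - 1 + 2t - 2t^2 + 2t^3 - 2t^4 + t^5
bracket: A^-14 - 2A^-10 + 2A^-6 - 2A^-2 + 2A^2 - A^6 + A^10, w = +2
1 component, writhe +2, over 14 crossings
det 11, colorings 3 of 3^14 — not tricolorable
observation: |V(-1)| = 11: so not tricolorable, since 3 does not divide 11


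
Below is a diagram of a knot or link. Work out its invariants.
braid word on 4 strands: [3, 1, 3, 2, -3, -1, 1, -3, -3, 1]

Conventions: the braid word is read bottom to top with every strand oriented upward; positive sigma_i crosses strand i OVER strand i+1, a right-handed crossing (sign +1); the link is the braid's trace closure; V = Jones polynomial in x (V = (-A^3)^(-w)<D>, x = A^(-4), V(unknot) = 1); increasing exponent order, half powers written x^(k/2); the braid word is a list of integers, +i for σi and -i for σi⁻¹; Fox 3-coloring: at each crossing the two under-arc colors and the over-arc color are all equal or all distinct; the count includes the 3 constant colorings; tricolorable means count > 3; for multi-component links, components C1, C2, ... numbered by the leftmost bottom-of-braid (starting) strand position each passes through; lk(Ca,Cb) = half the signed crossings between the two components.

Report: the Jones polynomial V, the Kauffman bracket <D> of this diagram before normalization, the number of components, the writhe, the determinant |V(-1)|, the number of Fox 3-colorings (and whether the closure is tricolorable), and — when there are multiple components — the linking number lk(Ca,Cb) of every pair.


V(x) = -x^(1/2) - x^(5/2)
bracket: -A^-4 - A^4, w = +2
2 components, writhe +2, over 10 crossings
lk(C1,C2) = +1
det 2, colorings 3 of 3^10 — not tricolorable
observation: w = +2 (over 10 crossings) is diagram-only; (-A^3)^(-2) removes it from V


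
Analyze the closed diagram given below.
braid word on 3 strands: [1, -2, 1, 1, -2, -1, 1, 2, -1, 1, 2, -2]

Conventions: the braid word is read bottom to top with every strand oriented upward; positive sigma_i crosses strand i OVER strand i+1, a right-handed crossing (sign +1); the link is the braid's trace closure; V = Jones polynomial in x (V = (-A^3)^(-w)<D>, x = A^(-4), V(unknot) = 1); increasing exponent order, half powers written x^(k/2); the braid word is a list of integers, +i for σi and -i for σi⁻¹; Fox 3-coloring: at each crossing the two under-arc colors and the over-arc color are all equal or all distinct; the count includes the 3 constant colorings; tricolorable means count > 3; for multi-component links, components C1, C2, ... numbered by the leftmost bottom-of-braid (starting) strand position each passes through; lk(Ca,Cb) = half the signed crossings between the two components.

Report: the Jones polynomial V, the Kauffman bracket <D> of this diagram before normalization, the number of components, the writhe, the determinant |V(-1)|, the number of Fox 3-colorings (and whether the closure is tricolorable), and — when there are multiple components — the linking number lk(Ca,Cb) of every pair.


Jones polynomial: V(x) = x + x^3 - x^4
<D> = -A^-10 + A^-6 + A^2; writhe +2
components 1, writhe +2 (12 crossings)
3-colorings: 9 of 3^12, det 3 — tricolorable
note: free reduction leaves σ1 σ2⁻¹ σ1 σ1 of the original 12 letters


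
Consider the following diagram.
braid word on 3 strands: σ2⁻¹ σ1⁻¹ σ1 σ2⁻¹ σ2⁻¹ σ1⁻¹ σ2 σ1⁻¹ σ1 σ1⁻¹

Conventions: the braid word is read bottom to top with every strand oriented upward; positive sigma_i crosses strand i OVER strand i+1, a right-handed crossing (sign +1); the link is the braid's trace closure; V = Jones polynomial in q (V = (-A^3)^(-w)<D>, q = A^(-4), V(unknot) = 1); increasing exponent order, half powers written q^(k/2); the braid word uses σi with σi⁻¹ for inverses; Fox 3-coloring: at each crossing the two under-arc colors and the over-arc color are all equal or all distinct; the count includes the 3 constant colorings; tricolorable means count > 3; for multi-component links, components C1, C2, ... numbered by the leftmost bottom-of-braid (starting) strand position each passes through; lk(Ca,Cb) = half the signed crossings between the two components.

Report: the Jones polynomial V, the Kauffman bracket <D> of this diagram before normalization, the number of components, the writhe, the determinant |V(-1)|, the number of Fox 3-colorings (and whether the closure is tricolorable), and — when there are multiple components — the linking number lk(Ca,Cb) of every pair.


V = -q^-6 + q^-5 - q^-4 + 2q^-3 - q^-2 + q^-1
<D> = A^-8 - A^-4 + 2 - A^4 + A^8 - A^12 (w = -4)
1 component over 10 crossings, w = -4
3 Fox colorings among 3^10, |V(-1)| = 7: not tricolorable
why: w = -4 (over 10 crossings) is diagram-only; (-A^3)^(4) removes it from V


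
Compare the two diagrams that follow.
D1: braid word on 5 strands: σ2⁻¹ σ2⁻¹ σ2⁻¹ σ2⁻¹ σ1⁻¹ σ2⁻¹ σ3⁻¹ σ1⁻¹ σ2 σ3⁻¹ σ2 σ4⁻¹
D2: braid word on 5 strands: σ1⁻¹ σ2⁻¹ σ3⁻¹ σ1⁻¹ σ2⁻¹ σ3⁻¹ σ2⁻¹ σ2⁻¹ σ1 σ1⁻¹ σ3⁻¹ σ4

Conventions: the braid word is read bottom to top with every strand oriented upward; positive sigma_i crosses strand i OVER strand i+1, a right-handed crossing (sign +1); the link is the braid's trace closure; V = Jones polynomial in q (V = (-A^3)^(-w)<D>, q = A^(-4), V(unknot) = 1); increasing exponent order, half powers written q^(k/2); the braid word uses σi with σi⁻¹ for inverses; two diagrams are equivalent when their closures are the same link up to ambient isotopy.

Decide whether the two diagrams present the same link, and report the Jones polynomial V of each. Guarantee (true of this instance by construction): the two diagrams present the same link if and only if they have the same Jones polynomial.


equivalent: no
V(D1) = -q^-9 + q^-8 - 2q^-7 + 3q^-6 - 2q^-5 + 2q^-4 - q^-3 + q^-2  (w -8, c 12, <D> = A^-16 - A^-12 + 2A^-8 - 2A^-4 + 3 - 2A^4 + A^8 - A^12)
V(D2) = -q^-8 + q^-5 + q^-3  [12 crossings, <D> = A^-12 + A^-4 - A^8, w = -8]
key observation: 2 values of V(q) split the 2 diagrams
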